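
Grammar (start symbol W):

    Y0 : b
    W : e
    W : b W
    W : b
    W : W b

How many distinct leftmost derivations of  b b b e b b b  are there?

Parse trees for b b b e b b b (showing first 6 of 20):
  [W b [W b [W b [W [W [W [W e] b] b] b]]]]
  [W b [W b [W [W b [W [W [W e] b] b]] b]]]
  [W b [W b [W [W [W b [W [W e] b]] b] b]]]
  [W b [W b [W [W [W [W b [W e]] b] b] b]]]
  [W b [W [W b [W b [W [W [W e] b] b]]] b]]
  [W b [W [W b [W [W b [W [W e] b]] b]] b]]

20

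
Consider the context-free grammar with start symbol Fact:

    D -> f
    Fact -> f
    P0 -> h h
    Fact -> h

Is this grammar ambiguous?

Unambiguous

Only Fact is reachable from Fact; ignoring the rest: The reachable rules are right-linear with at most one rule per (nonterminal, next-terminal) pair. Each input token forces the next rule, so parsing is deterministic.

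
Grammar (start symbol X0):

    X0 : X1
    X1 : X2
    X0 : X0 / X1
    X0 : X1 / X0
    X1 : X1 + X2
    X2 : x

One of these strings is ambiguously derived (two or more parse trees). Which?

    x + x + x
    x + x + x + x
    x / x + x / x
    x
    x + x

x / x + x / x

x + x + x: 1 tree
x + x + x + x: 1 tree
x / x + x / x: 4 trees
x: 1 tree
x + x: 1 tree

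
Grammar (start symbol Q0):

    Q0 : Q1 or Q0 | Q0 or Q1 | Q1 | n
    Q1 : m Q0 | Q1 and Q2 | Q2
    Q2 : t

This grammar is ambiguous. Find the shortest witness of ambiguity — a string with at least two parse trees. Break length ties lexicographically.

length 1: no string has ≥2 trees
length 2: no string has ≥2 trees
length 3: t or t has 2 parse trees

Two derivations of t or t:
  Q0 ⇒ Q1 or Q0 ⇒ Q2 or Q0 ⇒ t or Q0 ⇒ t or Q1 ⇒ t or Q2 ⇒ t or t
  Q0 ⇒ Q0 or Q1 ⇒ Q1 or Q1 ⇒ Q2 or Q1 ⇒ t or Q1 ⇒ t or Q2 ⇒ t or t

t or t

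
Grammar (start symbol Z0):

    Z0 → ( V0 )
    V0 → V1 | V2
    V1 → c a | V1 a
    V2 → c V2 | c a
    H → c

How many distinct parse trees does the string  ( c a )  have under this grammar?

Parse trees for ( c a ):
  [Z0 ( [V0 [V1 c a]] )]
  [Z0 ( [V0 [V2 c a]] )]

2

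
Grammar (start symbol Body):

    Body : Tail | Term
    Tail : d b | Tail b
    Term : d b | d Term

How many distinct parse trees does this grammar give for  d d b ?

Parse trees for d d b:
  [Body [Term d [Term d b]]]

1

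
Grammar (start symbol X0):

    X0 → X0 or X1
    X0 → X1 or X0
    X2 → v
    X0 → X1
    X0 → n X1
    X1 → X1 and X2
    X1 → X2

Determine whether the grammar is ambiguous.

Ambiguous

Witness: v or v

Derivation 1: X0 ⇒ X0 or X1 ⇒ X1 or X1 ⇒ X2 or X1 ⇒ v or X1 ⇒ v or X2 ⇒ v or v
Derivation 2: X0 ⇒ X1 or X0 ⇒ X2 or X0 ⇒ v or X0 ⇒ v or X1 ⇒ v or X2 ⇒ v or v

Two distinct leftmost derivations for the same string.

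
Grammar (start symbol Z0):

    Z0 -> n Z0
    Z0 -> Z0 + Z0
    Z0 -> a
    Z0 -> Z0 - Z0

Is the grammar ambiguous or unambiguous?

Witness: n a + a

Derivation 1: Z0 ⇒ n Z0 ⇒ n Z0 + Z0 ⇒ n a + Z0 ⇒ n a + a
Derivation 2: Z0 ⇒ Z0 + Z0 ⇒ n Z0 + Z0 ⇒ n a + Z0 ⇒ n a + a

Two distinct leftmost derivations for the same string.

Ambiguous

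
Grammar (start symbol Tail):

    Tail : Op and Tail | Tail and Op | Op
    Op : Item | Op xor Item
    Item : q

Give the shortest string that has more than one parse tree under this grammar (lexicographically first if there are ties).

q and q

length 1: no string has ≥2 trees
length 3: q and q has 2 parse trees

Two derivations of q and q:
  Tail ⇒ Op and Tail ⇒ Item and Tail ⇒ q and Tail ⇒ q and Op ⇒ q and Item ⇒ q and q
  Tail ⇒ Tail and Op ⇒ Op and Op ⇒ Item and Op ⇒ q and Op ⇒ q and Item ⇒ q and q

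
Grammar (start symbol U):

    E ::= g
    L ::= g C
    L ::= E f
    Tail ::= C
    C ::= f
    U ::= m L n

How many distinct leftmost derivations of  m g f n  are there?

2

Parse trees for m g f n:
  [U m [L g [C f]] n]
  [U m [L [E g] f] n]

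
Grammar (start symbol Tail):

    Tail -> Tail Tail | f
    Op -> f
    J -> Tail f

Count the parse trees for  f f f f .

5

Parse trees for f f f f:
  [Tail [Tail f] [Tail [Tail f] [Tail [Tail f] [Tail f]]]]
  [Tail [Tail f] [Tail [Tail [Tail f] [Tail f]] [Tail f]]]
  [Tail [Tail [Tail f] [Tail f]] [Tail [Tail f] [Tail f]]]
  [Tail [Tail [Tail f] [Tail [Tail f] [Tail f]]] [Tail f]]
  [Tail [Tail [Tail [Tail f] [Tail f]] [Tail f]] [Tail f]]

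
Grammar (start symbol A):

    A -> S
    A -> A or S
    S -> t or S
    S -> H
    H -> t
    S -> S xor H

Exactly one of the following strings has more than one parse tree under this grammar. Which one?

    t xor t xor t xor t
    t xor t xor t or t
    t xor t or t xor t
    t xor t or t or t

t xor t or t or t

t xor t xor t xor t: 1 tree
t xor t xor t or t: 1 tree
t xor t or t xor t: 1 tree
t xor t or t or t: 2 trees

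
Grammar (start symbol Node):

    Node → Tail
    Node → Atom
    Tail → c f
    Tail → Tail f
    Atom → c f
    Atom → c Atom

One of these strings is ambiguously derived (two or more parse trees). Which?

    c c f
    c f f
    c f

c f

c c f: 1 tree
c f f: 1 tree
c f: 2 trees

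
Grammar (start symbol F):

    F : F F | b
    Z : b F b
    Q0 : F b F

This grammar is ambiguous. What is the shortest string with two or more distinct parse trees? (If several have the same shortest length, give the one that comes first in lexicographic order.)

length 1: no string has ≥2 trees
length 2: no string has ≥2 trees
length 3: b b b has 2 parse trees

Two derivations of b b b:
  F ⇒ F F ⇒ F F F ⇒ b F F ⇒ b b F ⇒ b b b
  F ⇒ F F ⇒ b F ⇒ b F F ⇒ b b F ⇒ b b b

b b b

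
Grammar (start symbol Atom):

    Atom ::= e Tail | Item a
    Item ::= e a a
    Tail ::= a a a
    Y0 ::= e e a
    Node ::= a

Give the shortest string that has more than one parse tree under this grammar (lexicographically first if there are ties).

length 4: e a a a has 2 parse trees

Two derivations of e a a a:
  Atom ⇒ e Tail ⇒ e a a a
  Atom ⇒ Item a ⇒ e a a a

e a a a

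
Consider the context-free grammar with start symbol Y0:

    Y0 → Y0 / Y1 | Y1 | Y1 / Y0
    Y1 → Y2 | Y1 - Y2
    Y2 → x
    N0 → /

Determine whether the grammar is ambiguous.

Witness: x / x

Derivation 1: Y0 ⇒ Y0 / Y1 ⇒ Y1 / Y1 ⇒ Y2 / Y1 ⇒ x / Y1 ⇒ x / Y2 ⇒ x / x
Derivation 2: Y0 ⇒ Y1 / Y0 ⇒ Y2 / Y0 ⇒ x / Y0 ⇒ x / Y1 ⇒ x / Y2 ⇒ x / x

Two distinct leftmost derivations for the same string.

Ambiguous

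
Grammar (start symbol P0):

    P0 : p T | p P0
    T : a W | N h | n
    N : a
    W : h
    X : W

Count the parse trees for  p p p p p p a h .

Parse trees for p p p p p p a h:
  [P0 p [P0 p [P0 p [P0 p [P0 p [P0 p [T a [W h]]]]]]]]
  [P0 p [P0 p [P0 p [P0 p [P0 p [P0 p [T [N a] h]]]]]]]

2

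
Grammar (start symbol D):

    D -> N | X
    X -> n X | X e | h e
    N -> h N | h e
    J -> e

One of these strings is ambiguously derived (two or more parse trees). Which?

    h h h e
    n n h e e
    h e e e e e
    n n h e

h h h e: 1 tree
n n h e e: 3 trees
h e e e e e: 1 tree
n n h e: 1 tree

n n h e e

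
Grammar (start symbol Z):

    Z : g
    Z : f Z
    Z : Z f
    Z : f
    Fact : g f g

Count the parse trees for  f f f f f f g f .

7

Parse trees for f f f f f f g f:
  [Z f [Z f [Z f [Z f [Z f [Z f [Z [Z g] f]]]]]]]
  [Z f [Z f [Z f [Z f [Z f [Z [Z f [Z g]] f]]]]]]
  [Z f [Z f [Z f [Z f [Z [Z f [Z f [Z g]]] f]]]]]
  [Z f [Z f [Z f [Z [Z f [Z f [Z f [Z g]]]] f]]]]
  [Z f [Z f [Z [Z f [Z f [Z f [Z f [Z g]]]]] f]]]
  [Z f [Z [Z f [Z f [Z f [Z f [Z f [Z g]]]]]] f]]
  [Z [Z f [Z f [Z f [Z f [Z f [Z f [Z g]]]]]]] f]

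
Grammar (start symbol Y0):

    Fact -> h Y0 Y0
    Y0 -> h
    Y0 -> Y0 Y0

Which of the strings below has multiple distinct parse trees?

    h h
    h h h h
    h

h h: 1 tree
h h h h: 5 trees
h: 1 tree

h h h h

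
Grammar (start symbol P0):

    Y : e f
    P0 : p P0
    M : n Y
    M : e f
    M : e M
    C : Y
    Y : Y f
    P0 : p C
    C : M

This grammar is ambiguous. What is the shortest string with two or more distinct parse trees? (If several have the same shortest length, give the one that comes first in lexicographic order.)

length 3: p e f has 2 parse trees

Two derivations of p e f:
  P0 ⇒ p C ⇒ p Y ⇒ p e f
  P0 ⇒ p C ⇒ p M ⇒ p e f

p e f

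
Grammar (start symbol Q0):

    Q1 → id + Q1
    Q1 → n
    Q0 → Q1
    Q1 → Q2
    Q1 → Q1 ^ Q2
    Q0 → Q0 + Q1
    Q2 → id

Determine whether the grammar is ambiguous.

Witness: id + id

Derivation 1: Q0 ⇒ Q1 ⇒ id + Q1 ⇒ id + Q2 ⇒ id + id
Derivation 2: Q0 ⇒ Q0 + Q1 ⇒ Q1 + Q1 ⇒ Q2 + Q1 ⇒ id + Q1 ⇒ id + Q2 ⇒ id + id

Two distinct leftmost derivations for the same string.

Ambiguous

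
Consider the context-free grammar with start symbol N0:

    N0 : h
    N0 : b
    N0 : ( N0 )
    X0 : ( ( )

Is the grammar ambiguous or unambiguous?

Unambiguous

(X0 is unreachable from N0, so its rules don't affect L(N0).) L(N0) is { openⁿ atom closeⁿ : n ≥ 0 }. The bracket depth fixes n, and the derivation is forced at every step.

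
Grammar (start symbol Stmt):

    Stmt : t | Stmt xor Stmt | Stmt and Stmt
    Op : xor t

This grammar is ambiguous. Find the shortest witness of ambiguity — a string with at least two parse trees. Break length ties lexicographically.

length 1: no string has ≥2 trees
length 3: no string has ≥2 trees
length 5: t and t and t has 2 parse trees

Two derivations of t and t and t:
  Stmt ⇒ Stmt and Stmt ⇒ t and Stmt ⇒ t and Stmt and Stmt ⇒ t and t and Stmt ⇒ t and t and t
  Stmt ⇒ Stmt and Stmt ⇒ Stmt and Stmt and Stmt ⇒ t and Stmt and Stmt ⇒ t and t and Stmt ⇒ t and t and t

t and t and t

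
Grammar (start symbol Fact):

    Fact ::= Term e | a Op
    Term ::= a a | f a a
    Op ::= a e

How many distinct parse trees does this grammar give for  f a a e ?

Parse trees for f a a e:
  [Fact [Term f a a] e]

1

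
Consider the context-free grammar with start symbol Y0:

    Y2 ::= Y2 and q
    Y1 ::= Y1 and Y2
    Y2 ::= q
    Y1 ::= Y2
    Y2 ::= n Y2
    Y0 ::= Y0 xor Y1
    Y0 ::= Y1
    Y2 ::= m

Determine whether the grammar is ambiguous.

Ambiguous

Witness: m and q

Derivation 1: Y0 ⇒ Y1 ⇒ Y1 and Y2 ⇒ Y2 and Y2 ⇒ m and Y2 ⇒ m and q
Derivation 2: Y0 ⇒ Y1 ⇒ Y2 ⇒ Y2 and q ⇒ m and q

Two distinct leftmost derivations for the same string.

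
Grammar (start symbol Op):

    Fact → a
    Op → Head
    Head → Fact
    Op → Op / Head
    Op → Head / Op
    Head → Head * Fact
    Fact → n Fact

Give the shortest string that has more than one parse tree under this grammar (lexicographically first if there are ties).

length 1: no string has ≥2 trees
length 2: no string has ≥2 trees
length 3: a / a has 2 parse trees

Two derivations of a / a:
  Op ⇒ Op / Head ⇒ Head / Head ⇒ Fact / Head ⇒ a / Head ⇒ a / Fact ⇒ a / a
  Op ⇒ Head / Op ⇒ Fact / Op ⇒ a / Op ⇒ a / Head ⇒ a / Fact ⇒ a / a

a / a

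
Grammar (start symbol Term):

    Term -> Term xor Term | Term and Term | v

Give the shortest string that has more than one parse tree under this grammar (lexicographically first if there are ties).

v and v and v

length 1: no string has ≥2 trees
length 3: no string has ≥2 trees
length 5: v and v and v has 2 parse trees

Two derivations of v and v and v:
  Term ⇒ Term and Term ⇒ Term and Term and Term ⇒ v and Term and Term ⇒ v and v and Term ⇒ v and v and v
  Term ⇒ Term and Term ⇒ v and Term ⇒ v and Term and Term ⇒ v and v and Term ⇒ v and v and v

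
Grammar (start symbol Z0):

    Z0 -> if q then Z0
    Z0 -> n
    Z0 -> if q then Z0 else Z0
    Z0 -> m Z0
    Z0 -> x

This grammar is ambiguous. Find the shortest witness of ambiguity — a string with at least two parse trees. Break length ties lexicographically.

if q then if q then n else n

length 1: no string has ≥2 trees
length 2: no string has ≥2 trees
length 3: no string has ≥2 trees
length 4: no string has ≥2 trees
length 5: no string has ≥2 trees
length 6: no string has ≥2 trees
length 7: no string has ≥2 trees
length 8: no string has ≥2 trees
length 9: if q then if q then n else n has 2 parse trees

Two derivations of if q then if q then n else n:
  Z0 ⇒ if q then Z0 ⇒ if q then if q then Z0 else Z0 ⇒ if q then if q then n else Z0 ⇒ if q then if q then n else n
  Z0 ⇒ if q then Z0 else Z0 ⇒ if q then if q then Z0 else Z0 ⇒ if q then if q then n else Z0 ⇒ if q then if q then n else n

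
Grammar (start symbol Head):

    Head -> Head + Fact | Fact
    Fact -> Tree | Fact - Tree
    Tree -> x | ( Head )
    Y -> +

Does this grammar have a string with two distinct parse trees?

Unambiguous

(Y is unreachable from Head, so its rules don't affect L(Head).) Head → Head + Fact | Fact  ;  Fact → Fact - Tree | Tree  — a left-associative chain with Tree at the bottom. Each string factors uniquely by precedence.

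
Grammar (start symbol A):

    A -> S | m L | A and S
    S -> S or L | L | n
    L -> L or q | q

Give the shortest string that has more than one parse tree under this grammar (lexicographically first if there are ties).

q or q

length 1: no string has ≥2 trees
length 2: no string has ≥2 trees
length 3: q or q has 2 parse trees

Two derivations of q or q:
  A ⇒ S ⇒ S or L ⇒ L or L ⇒ q or L ⇒ q or q
  A ⇒ S ⇒ L ⇒ L or q ⇒ q or q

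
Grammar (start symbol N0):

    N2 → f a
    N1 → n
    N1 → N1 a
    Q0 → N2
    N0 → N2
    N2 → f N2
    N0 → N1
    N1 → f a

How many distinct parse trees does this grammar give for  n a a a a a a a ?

1

Parse trees for n a a a a a a a:
  [N0 [N1 [N1 [N1 [N1 [N1 [N1 [N1 [N1 n] a] a] a] a] a] a] a]]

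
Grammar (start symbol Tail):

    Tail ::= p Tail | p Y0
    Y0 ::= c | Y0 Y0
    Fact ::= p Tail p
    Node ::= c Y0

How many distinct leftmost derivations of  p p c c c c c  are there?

Parse trees for p p c c c c c (showing first 6 of 14):
  [Tail p [Tail p [Y0 [Y0 c] [Y0 [Y0 c] [Y0 [Y0 c] [Y0 [Y0 c] [Y0 c]]]]]]]
  [Tail p [Tail p [Y0 [Y0 c] [Y0 [Y0 c] [Y0 [Y0 [Y0 c] [Y0 c]] [Y0 c]]]]]]
  [Tail p [Tail p [Y0 [Y0 c] [Y0 [Y0 [Y0 c] [Y0 c]] [Y0 [Y0 c] [Y0 c]]]]]]
  [Tail p [Tail p [Y0 [Y0 c] [Y0 [Y0 [Y0 c] [Y0 [Y0 c] [Y0 c]]] [Y0 c]]]]]
  [Tail p [Tail p [Y0 [Y0 c] [Y0 [Y0 [Y0 [Y0 c] [Y0 c]] [Y0 c]] [Y0 c]]]]]
  [Tail p [Tail p [Y0 [Y0 [Y0 c] [Y0 c]] [Y0 [Y0 c] [Y0 [Y0 c] [Y0 c]]]]]]

14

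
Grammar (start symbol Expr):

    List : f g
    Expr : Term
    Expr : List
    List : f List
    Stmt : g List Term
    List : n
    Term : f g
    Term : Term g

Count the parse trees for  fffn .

Parse trees for fffn:
  [Expr [List f [List f [List f [List n]]]]]

1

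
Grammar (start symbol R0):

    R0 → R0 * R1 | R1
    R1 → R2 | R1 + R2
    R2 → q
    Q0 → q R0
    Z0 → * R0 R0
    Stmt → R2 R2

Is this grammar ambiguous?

Unambiguous

(Q0, Z0, Stmt are unreachable from R0, so their rules don't affect L(R0).) R0 → R0 * R1 | R1  ;  R1 → R1 + R2 | R2  — a left-associative chain with R2 at the bottom. Each string factors uniquely by precedence.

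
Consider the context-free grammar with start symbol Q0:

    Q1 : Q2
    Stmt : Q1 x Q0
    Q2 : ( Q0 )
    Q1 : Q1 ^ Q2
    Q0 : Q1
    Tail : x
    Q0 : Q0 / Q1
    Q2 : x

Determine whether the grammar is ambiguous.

Unambiguous

Only Q0, Q1, Q2 are reachable from Q0; ignoring the rest: This is a standard precedence ladder (Q0 over Q1 over Q2), with each level left-recursive on its own operator ('/' at Q0, '^' at Q1). That structure is LR(1), hence unambiguous.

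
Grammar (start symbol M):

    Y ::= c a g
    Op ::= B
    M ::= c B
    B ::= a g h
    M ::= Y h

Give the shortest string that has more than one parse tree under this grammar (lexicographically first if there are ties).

length 4: c a g h has 2 parse trees

Two derivations of c a g h:
  M ⇒ c B ⇒ c a g h
  M ⇒ Y h ⇒ c a g h

c a g h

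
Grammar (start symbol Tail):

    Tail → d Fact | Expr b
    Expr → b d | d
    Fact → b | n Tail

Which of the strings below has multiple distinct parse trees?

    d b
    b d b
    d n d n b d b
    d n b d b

d b: 2 trees
b d b: 1 tree
d n d n b d b: 1 tree
d n b d b: 1 tree

d b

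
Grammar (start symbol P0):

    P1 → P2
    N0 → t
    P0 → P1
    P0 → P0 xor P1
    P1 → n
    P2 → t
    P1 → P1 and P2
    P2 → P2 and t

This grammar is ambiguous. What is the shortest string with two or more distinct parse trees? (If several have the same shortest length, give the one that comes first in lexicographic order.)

length 1: no string has ≥2 trees
length 3: t and t has 2 parse trees

Two derivations of t and t:
  P0 ⇒ P1 ⇒ P2 ⇒ P2 and t ⇒ t and t
  P0 ⇒ P1 ⇒ P1 and P2 ⇒ P2 and P2 ⇒ t and P2 ⇒ t and t

t and t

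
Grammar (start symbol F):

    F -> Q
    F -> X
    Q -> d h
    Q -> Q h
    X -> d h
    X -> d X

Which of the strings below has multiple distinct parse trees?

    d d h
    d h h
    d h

d h

d d h: 1 tree
d h h: 1 tree
d h: 2 trees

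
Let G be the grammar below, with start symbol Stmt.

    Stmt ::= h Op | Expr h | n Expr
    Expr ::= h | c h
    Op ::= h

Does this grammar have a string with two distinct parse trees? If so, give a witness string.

Ambiguous

Witness: h h

Derivation 1: Stmt ⇒ h Op ⇒ h h
Derivation 2: Stmt ⇒ Expr h ⇒ h h

Two distinct leftmost derivations for the same string.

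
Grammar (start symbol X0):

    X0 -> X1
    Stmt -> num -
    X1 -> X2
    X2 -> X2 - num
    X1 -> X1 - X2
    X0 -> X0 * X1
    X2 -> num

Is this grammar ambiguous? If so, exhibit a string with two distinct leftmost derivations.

Ambiguous

Witness: num - num

Derivation 1: X0 ⇒ X1 ⇒ X2 ⇒ X2 - num ⇒ num - num
Derivation 2: X0 ⇒ X1 ⇒ X1 - X2 ⇒ X2 - X2 ⇒ num - X2 ⇒ num - num

Two distinct leftmost derivations for the same string.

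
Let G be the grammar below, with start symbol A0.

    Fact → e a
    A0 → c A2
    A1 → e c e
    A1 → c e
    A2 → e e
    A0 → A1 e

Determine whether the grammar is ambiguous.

Ambiguous

Witness: c e e

Derivation 1: A0 ⇒ c A2 ⇒ c e e
Derivation 2: A0 ⇒ A1 e ⇒ c e e

Two distinct leftmost derivations for the same string.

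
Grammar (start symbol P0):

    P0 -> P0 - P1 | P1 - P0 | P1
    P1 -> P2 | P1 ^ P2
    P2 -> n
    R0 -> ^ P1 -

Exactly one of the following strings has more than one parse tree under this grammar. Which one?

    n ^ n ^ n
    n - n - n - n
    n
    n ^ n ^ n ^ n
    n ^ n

n - n - n - n

n ^ n ^ n: 1 tree
n - n - n - n: 8 trees
n: 1 tree
n ^ n ^ n ^ n: 1 tree
n ^ n: 1 tree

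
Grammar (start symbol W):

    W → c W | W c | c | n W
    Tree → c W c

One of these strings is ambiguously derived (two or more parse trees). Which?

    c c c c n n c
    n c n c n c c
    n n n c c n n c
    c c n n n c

c c c c n n c: 1 tree
n c n c n c c: 7 trees
n n n c c n n c: 1 tree
c c n n n c: 1 tree

n c n c n c c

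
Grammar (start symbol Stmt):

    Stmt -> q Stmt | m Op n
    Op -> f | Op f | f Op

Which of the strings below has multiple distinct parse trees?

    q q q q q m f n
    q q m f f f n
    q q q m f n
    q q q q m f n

q q m f f f n

q q q q q m f n: 1 tree
q q m f f f n: 4 trees
q q q m f n: 1 tree
q q q q m f n: 1 tree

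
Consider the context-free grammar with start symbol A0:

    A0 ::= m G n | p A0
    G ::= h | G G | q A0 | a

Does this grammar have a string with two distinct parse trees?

Ambiguous

Witness: m a a a n

Derivation 1: A0 ⇒ m G n ⇒ m G G n ⇒ m G G G n ⇒ m a G G n ⇒ m a a G n ⇒ m a a a n
Derivation 2: A0 ⇒ m G n ⇒ m G G n ⇒ m a G n ⇒ m a G G n ⇒ m a a G n ⇒ m a a a n

Two distinct leftmost derivations for the same string.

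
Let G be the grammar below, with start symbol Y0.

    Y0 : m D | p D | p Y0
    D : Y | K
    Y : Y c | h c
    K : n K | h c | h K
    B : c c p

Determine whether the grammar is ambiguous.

Witness: m h c

Derivation 1: Y0 ⇒ m D ⇒ m Y ⇒ m h c
Derivation 2: Y0 ⇒ m D ⇒ m K ⇒ m h c

Two distinct leftmost derivations for the same string.

Ambiguous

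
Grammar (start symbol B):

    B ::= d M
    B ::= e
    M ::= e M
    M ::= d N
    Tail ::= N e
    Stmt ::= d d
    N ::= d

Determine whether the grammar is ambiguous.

Unambiguous

(Stmt, Tail are unreachable from B, so their rules don't affect L(B).) The reachable rules are right-linear with at most one rule per (nonterminal, next-terminal) pair. Each input token forces the next rule, so parsing is deterministic.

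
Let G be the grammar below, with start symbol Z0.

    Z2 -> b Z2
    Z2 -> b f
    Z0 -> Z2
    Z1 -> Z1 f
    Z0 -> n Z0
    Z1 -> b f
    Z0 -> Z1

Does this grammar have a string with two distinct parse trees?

Ambiguous

Witness: b f

Derivation 1: Z0 ⇒ Z2 ⇒ b f
Derivation 2: Z0 ⇒ Z1 ⇒ b f

Two distinct leftmost derivations for the same string.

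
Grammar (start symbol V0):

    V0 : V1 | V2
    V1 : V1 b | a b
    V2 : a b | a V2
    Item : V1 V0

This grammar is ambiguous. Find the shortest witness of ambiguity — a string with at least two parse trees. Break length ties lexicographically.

length 2: a b has 2 parse trees

Two derivations of a b:
  V0 ⇒ V1 ⇒ a b
  V0 ⇒ V2 ⇒ a b

a b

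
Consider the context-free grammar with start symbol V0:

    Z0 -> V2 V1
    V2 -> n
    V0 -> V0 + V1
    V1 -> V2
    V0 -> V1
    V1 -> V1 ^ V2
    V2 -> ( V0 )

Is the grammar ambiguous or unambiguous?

(Z0 is unreachable from V0, so its rules don't affect L(V0).) This is a standard precedence ladder (V0 over V1 over V2), with each level left-recursive on its own operator ('+' at V0, '^' at V1). That structure is LR(1), hence unambiguous.

Unambiguous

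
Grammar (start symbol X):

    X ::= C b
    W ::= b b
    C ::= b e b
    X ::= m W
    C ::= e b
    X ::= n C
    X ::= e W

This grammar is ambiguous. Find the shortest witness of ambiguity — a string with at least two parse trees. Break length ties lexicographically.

e b b

length 3: e b b has 2 parse trees

Two derivations of e b b:
  X ⇒ C b ⇒ e b b
  X ⇒ e W ⇒ e b b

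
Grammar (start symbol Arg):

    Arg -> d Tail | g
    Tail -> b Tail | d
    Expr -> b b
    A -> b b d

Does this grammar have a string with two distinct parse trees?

Only Arg, Tail are reachable from Arg; ignoring the rest: The reachable rules are right-linear with at most one rule per (nonterminal, next-terminal) pair. Each input token forces the next rule, so parsing is deterministic.

Unambiguous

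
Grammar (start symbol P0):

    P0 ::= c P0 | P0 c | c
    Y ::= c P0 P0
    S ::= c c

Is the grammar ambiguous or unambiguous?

Witness: c c

Derivation 1: P0 ⇒ c P0 ⇒ c c
Derivation 2: P0 ⇒ P0 c ⇒ c c

Two distinct leftmost derivations for the same string.

Ambiguous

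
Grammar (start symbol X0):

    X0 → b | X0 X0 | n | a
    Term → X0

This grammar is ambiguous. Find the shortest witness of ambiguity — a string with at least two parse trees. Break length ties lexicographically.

length 1: no string has ≥2 trees
length 2: no string has ≥2 trees
length 3: a a a has 2 parse trees

Two derivations of a a a:
  X0 ⇒ X0 X0 ⇒ X0 X0 X0 ⇒ a X0 X0 ⇒ a a X0 ⇒ a a a
  X0 ⇒ X0 X0 ⇒ a X0 ⇒ a X0 X0 ⇒ a a X0 ⇒ a a a

a a a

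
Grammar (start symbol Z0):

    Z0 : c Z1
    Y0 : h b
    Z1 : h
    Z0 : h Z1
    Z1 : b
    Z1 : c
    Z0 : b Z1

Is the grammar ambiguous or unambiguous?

Only Z0, Z1 are reachable from Z0; ignoring the rest: Each reachable nonterminal has at most one production per leading terminal, and all productions are right-linear; the derivation is determined token-by-token.

Unambiguous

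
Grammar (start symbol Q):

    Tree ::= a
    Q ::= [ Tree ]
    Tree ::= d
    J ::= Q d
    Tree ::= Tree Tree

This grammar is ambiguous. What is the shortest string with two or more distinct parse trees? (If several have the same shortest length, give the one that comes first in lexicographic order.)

[ a a a ]

length 3: no string has ≥2 trees
length 4: no string has ≥2 trees
length 5: [ a a a ] has 2 parse trees

Two derivations of [ a a a ]:
  Q ⇒ [ Tree ] ⇒ [ Tree Tree ] ⇒ [ a Tree ] ⇒ [ a Tree Tree ] ⇒ [ a a Tree ] ⇒ [ a a a ]
  Q ⇒ [ Tree ] ⇒ [ Tree Tree ] ⇒ [ Tree Tree Tree ] ⇒ [ a Tree Tree ] ⇒ [ a a Tree ] ⇒ [ a a a ]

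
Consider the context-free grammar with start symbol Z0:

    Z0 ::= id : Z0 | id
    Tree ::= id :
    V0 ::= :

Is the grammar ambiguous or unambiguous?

Unambiguous

(Tree, V0 are unreachable from Z0, so their rules don't affect L(Z0).) The reachable grammar is A → atom sep A | atom. Each atom is followed by either the separator (recurse) or end-of-string (stop) — no choice point.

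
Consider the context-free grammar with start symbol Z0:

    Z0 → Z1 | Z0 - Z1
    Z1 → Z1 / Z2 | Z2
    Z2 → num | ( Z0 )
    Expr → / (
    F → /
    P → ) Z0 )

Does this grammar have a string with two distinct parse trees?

Unambiguous

(Expr, F, P are unreachable from Z0, so their rules don't affect L(Z0).) This is a standard precedence ladder (Z0 over Z1 over Z2), with each level left-recursive on its own operator ('-' at Z0, '/' at Z1). That structure is LR(1), hence unambiguous.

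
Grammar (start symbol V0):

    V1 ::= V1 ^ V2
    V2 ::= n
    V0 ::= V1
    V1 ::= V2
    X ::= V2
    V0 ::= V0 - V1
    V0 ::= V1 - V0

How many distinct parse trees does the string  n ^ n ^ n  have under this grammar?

1

Parse trees for n ^ n ^ n:
  [V0 [V1 [V1 [V1 [V2 n]] ^ [V2 n]] ^ [V2 n]]]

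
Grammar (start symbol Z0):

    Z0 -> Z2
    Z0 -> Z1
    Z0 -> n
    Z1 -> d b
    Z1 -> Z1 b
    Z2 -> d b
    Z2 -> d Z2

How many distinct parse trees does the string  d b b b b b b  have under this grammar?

Parse trees for d b b b b b b:
  [Z0 [Z1 [Z1 [Z1 [Z1 [Z1 [Z1 d b] b] b] b] b] b]]

1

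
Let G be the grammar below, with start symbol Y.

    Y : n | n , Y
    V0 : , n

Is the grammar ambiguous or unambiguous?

Only Y is reachable from Y; ignoring the rest: The reachable grammar is A → atom sep A | atom. Each atom is followed by either the separator (recurse) or end-of-string (stop) — no choice point.

Unambiguous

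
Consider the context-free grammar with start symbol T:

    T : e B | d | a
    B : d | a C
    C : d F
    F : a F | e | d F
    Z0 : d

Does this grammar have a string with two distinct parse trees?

(Z0 is unreachable from T, so its rules don't affect L(T).) The reachable rules are right-linear with at most one rule per (nonterminal, next-terminal) pair. Each input token forces the next rule, so parsing is deterministic.

Unambiguous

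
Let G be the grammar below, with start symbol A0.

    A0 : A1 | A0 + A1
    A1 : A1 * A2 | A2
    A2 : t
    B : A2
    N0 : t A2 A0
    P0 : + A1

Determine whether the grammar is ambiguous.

(B, N0, P0 are unreachable from A0, so their rules don't affect L(A0).) The grammar is stratified — A0 handles '+' (left-recursive), A1 handles '*', A2 atoms. Each operator has a fixed associativity and precedence level, so every string has one parse.

Unambiguous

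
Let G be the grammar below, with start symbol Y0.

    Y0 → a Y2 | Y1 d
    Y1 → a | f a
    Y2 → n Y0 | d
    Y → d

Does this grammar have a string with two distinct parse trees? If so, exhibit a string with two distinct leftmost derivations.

Ambiguous

Witness: a d

Derivation 1: Y0 ⇒ a Y2 ⇒ a d
Derivation 2: Y0 ⇒ Y1 d ⇒ a d

Two distinct leftmost derivations for the same string.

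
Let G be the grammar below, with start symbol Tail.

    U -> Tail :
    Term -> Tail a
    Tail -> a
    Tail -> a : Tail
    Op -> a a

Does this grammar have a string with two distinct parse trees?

Unambiguous

Only Tail is reachable from Tail; ignoring the rest: The reachable grammar is A → atom sep A | atom. Each atom is followed by either the separator (recurse) or end-of-string (stop) — no choice point.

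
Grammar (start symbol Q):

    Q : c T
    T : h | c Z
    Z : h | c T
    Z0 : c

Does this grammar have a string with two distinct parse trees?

Only Q, T, Z are reachable from Q; ignoring the rest: The reachable rules are right-linear with at most one rule per (nonterminal, next-terminal) pair. Each input token forces the next rule, so parsing is deterministic.

Unambiguous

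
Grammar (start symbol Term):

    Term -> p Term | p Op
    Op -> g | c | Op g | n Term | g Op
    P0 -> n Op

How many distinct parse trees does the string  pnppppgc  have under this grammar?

Parse trees for pnppppgc:
  [Term p [Op n [Term p [Term p [Term p [Term p [Op g [Op c]]]]]]]]

1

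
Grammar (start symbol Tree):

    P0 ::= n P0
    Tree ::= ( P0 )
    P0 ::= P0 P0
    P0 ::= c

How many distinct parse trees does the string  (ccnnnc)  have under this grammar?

2

Parse trees for (ccnnnc):
  [Tree ( [P0 [P0 c] [P0 [P0 c] [P0 n [P0 n [P0 n [P0 c]]]]]] )]
  [Tree ( [P0 [P0 [P0 c] [P0 c]] [P0 n [P0 n [P0 n [P0 c]]]]] )]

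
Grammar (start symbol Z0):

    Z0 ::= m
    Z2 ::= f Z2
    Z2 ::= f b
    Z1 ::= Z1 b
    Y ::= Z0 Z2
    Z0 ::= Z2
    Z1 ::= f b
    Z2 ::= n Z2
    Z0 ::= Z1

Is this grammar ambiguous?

Witness: f b

Derivation 1: Z0 ⇒ Z2 ⇒ f b
Derivation 2: Z0 ⇒ Z1 ⇒ f b

Two distinct leftmost derivations for the same string.

Ambiguous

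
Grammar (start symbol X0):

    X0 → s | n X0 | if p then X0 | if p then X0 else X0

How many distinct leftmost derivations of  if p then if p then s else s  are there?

Parse trees for if p then if p then s else s:
  [X0 if p then [X0 if p then [X0 s] else [X0 s]]]
  [X0 if p then [X0 if p then [X0 s]] else [X0 s]]

2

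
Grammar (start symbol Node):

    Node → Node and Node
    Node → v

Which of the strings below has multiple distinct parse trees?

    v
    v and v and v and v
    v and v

v and v and v and v

v: 1 tree
v and v and v and v: 5 trees
v and v: 1 tree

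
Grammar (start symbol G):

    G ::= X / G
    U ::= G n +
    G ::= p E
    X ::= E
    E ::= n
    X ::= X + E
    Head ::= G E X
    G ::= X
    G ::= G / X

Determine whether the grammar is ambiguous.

Witness: n / n

Derivation 1: G ⇒ X / G ⇒ E / G ⇒ n / G ⇒ n / X ⇒ n / E ⇒ n / n
Derivation 2: G ⇒ G / X ⇒ X / X ⇒ E / X ⇒ n / X ⇒ n / E ⇒ n / n

Two distinct leftmost derivations for the same string.

Ambiguous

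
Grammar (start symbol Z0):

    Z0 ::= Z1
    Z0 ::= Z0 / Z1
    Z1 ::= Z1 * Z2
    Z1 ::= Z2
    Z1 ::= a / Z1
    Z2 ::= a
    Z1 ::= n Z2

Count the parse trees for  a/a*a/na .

3

Parse trees for a/a*a/na:
  [Z0 [Z0 [Z1 [Z1 a / [Z1 [Z2 a]]] * [Z2 a]]] / [Z1 n [Z2 a]]]
  [Z0 [Z0 [Z1 a / [Z1 [Z1 [Z2 a]] * [Z2 a]]]] / [Z1 n [Z2 a]]]
  [Z0 [Z0 [Z0 [Z1 [Z2 a]]] / [Z1 [Z1 [Z2 a]] * [Z2 a]]] / [Z1 n [Z2 a]]]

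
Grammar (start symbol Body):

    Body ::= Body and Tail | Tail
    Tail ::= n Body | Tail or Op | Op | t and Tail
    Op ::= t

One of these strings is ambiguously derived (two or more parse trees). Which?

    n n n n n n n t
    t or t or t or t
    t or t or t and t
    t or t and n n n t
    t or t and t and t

n n n n n n n t: 1 tree
t or t or t or t: 1 tree
t or t or t and t: 1 tree
t or t and n n n t: 1 tree
t or t and t and t: 2 trees

t or t and t and t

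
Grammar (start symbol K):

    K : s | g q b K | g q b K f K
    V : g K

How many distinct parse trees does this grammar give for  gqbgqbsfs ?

Parse trees for gqbgqbsfs:
  [K g q b [K g q b [K s] f [K s]]]
  [K g q b [K g q b [K s]] f [K s]]

2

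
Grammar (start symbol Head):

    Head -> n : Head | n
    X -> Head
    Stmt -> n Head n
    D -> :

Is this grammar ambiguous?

Unambiguous

(X, Stmt, D are unreachable from Head, so their rules don't affect L(Head).) The reachable grammar is A → atom sep A | atom. Each atom is followed by either the separator (recurse) or end-of-string (stop) — no choice point.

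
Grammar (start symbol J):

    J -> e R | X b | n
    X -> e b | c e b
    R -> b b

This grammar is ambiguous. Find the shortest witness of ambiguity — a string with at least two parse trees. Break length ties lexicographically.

length 1: no string has ≥2 trees
length 3: e b b has 2 parse trees

Two derivations of e b b:
  J ⇒ e R ⇒ e b b
  J ⇒ X b ⇒ e b b

e b b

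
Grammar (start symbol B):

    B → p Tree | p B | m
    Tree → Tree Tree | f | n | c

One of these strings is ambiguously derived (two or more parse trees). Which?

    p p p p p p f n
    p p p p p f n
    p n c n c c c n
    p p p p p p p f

p p p p p p f n: 1 tree
p p p p p f n: 1 tree
p n c n c c c n: 132 trees
p p p p p p p f: 1 tree

p n c n c c c n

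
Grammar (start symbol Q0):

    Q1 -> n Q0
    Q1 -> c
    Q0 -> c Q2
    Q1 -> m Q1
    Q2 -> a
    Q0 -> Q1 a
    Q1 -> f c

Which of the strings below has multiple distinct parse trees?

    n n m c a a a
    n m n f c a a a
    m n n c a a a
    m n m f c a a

m n n c a a a

n n m c a a a: 1 tree
n m n f c a a a: 1 tree
m n n c a a a: 2 trees
m n m f c a a: 1 tree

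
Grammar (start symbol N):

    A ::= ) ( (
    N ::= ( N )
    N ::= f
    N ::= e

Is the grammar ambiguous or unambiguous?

Unambiguous

(A is unreachable from N, so its rules don't affect L(N).) Each string is a nest of matched brackets around a single atom. An opening bracket forces the recursive rule; an atom forces the base rule.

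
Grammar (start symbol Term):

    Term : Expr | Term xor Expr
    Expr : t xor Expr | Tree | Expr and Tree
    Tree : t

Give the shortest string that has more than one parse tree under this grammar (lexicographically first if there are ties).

length 1: no string has ≥2 trees
length 3: t xor t has 2 parse trees

Two derivations of t xor t:
  Term ⇒ Expr ⇒ t xor Expr ⇒ t xor Tree ⇒ t xor t
  Term ⇒ Term xor Expr ⇒ Expr xor Expr ⇒ Tree xor Expr ⇒ t xor Expr ⇒ t xor Tree ⇒ t xor t

t xor t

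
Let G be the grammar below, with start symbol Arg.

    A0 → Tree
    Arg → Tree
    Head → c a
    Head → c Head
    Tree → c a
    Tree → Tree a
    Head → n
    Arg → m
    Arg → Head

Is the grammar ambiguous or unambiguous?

Ambiguous

Witness: c a

Derivation 1: Arg ⇒ Tree ⇒ c a
Derivation 2: Arg ⇒ Head ⇒ c a

Two distinct leftmost derivations for the same string.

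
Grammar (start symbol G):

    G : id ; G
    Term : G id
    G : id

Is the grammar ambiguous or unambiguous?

Only G is reachable from G; ignoring the rest: The reachable grammar is A → atom sep A | atom. Each atom is followed by either the separator (recurse) or end-of-string (stop) — no choice point.

Unambiguous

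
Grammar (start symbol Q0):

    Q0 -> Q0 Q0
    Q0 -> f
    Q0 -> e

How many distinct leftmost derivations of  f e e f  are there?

5

Parse trees for f e e f:
  [Q0 [Q0 f] [Q0 [Q0 e] [Q0 [Q0 e] [Q0 f]]]]
  [Q0 [Q0 f] [Q0 [Q0 [Q0 e] [Q0 e]] [Q0 f]]]
  [Q0 [Q0 [Q0 f] [Q0 e]] [Q0 [Q0 e] [Q0 f]]]
  [Q0 [Q0 [Q0 f] [Q0 [Q0 e] [Q0 e]]] [Q0 f]]
  [Q0 [Q0 [Q0 [Q0 f] [Q0 e]] [Q0 e]] [Q0 f]]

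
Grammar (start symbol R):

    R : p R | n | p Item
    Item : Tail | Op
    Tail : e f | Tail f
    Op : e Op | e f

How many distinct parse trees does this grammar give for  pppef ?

2

Parse trees for pppef:
  [R p [R p [R p [Item [Tail e f]]]]]
  [R p [R p [R p [Item [Op e f]]]]]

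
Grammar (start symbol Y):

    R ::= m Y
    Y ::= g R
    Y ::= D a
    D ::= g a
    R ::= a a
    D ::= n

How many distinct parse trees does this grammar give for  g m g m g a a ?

2

Parse trees for g m g m g a a:
  [Y g [R m [Y g [R m [Y g [R a a]]]]]]
  [Y g [R m [Y g [R m [Y [D g a] a]]]]]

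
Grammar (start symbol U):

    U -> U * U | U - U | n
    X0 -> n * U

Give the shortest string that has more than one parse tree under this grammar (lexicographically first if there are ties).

n * n * n

length 1: no string has ≥2 trees
length 3: no string has ≥2 trees
length 5: n * n * n has 2 parse trees

Two derivations of n * n * n:
  U ⇒ U * U ⇒ U * U * U ⇒ n * U * U ⇒ n * n * U ⇒ n * n * n
  U ⇒ U * U ⇒ n * U ⇒ n * U * U ⇒ n * n * U ⇒ n * n * n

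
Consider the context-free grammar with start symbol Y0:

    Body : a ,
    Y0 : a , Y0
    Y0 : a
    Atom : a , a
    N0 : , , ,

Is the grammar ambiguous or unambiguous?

Only Y0 is reachable from Y0; ignoring the rest: The reachable grammar is A → atom sep A | atom. Each atom is followed by either the separator (recurse) or end-of-string (stop) — no choice point.

Unambiguous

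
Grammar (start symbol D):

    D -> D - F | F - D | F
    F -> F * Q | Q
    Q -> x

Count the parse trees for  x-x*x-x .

Parse trees for x-x*x-x:
  [D [D [D [F [Q x]]] - [F [F [Q x]] * [Q x]]] - [F [Q x]]]
  [D [D [F [Q x]] - [D [F [F [Q x]] * [Q x]]]] - [F [Q x]]]
  [D [F [Q x]] - [D [D [F [F [Q x]] * [Q x]]] - [F [Q x]]]]
  [D [F [Q x]] - [D [F [F [Q x]] * [Q x]] - [D [F [Q x]]]]]

4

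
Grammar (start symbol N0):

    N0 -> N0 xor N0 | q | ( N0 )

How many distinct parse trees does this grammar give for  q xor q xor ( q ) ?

2

Parse trees for q xor q xor ( q ):
  [N0 [N0 q] xor [N0 [N0 q] xor [N0 ( [N0 q] )]]]
  [N0 [N0 [N0 q] xor [N0 q]] xor [N0 ( [N0 q] )]]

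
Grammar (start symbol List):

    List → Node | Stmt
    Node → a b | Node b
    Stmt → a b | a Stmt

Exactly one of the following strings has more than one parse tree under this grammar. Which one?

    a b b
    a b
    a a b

a b b: 1 tree
a b: 2 trees
a a b: 1 tree

a b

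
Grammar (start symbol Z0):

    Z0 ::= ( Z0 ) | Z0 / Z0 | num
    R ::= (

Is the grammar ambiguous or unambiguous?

Witness: num / num / num

Derivation 1: Z0 ⇒ Z0 / Z0 ⇒ Z0 / Z0 / Z0 ⇒ num / Z0 / Z0 ⇒ num / num / Z0 ⇒ num / num / num
Derivation 2: Z0 ⇒ Z0 / Z0 ⇒ num / Z0 ⇒ num / Z0 / Z0 ⇒ num / num / Z0 ⇒ num / num / num

Two distinct leftmost derivations for the same string.

Ambiguous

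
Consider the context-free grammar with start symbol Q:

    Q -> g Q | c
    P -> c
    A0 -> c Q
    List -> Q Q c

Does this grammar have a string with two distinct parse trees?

Unambiguous

Only Q is reachable from Q; ignoring the rest: Each reachable nonterminal has at most one production per leading terminal, and all productions are right-linear; the derivation is determined token-by-token.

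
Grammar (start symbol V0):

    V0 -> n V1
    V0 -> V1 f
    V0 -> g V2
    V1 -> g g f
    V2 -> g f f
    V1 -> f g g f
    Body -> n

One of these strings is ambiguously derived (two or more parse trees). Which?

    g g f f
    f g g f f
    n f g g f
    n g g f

g g f f

g g f f: 2 trees
f g g f f: 1 tree
n f g g f: 1 tree
n g g f: 1 tree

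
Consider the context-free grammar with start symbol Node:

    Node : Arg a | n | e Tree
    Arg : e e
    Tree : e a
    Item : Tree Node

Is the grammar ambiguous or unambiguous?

Witness: e e a

Derivation 1: Node ⇒ Arg a ⇒ e e a
Derivation 2: Node ⇒ e Tree ⇒ e e a

Two distinct leftmost derivations for the same string.

Ambiguous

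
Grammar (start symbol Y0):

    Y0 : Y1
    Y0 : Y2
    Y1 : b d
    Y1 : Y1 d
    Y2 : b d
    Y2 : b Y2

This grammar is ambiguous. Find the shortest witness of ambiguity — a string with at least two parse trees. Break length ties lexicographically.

b d

length 2: b d has 2 parse trees

Two derivations of b d:
  Y0 ⇒ Y1 ⇒ b d
  Y0 ⇒ Y2 ⇒ b d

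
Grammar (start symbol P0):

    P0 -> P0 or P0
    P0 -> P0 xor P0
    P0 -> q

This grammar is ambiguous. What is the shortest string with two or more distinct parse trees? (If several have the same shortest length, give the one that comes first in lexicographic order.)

q or q or q

length 1: no string has ≥2 trees
length 3: no string has ≥2 trees
length 5: q or q or q has 2 parse trees

Two derivations of q or q or q:
  P0 ⇒ P0 or P0 ⇒ P0 or P0 or P0 ⇒ q or P0 or P0 ⇒ q or q or P0 ⇒ q or q or q
  P0 ⇒ P0 or P0 ⇒ q or P0 ⇒ q or P0 or P0 ⇒ q or q or P0 ⇒ q or q or q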